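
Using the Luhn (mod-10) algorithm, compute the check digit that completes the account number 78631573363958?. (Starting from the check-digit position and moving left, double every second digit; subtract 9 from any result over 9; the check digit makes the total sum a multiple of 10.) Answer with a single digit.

Partial digits right→left: 8 5 9 3 6 3 3 7 5 1 3 6 8 7
Double every second digit counting from the check-digit position (so the 1st, 3rd, 5th, ... of the partial from the right).
  doubled (with −9 where >9): 7 9 3 6 1 6 7 → sum 39
  kept as-is: 5 3 3 7 1 6 7 → sum 32
Total = 39 + 32 = 71.
Check digit = (10 − (71 mod 10)) mod 10 = 9.

9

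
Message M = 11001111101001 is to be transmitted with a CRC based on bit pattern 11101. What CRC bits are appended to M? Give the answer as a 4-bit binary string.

1000

Append 4 zeros: 110011111010010000. Divide by 11101 (XOR where the leading bit is 1):
  pos 0: 11001 XOR 11101 = 00100
  pos 2: 10011 XOR 11101 = 01110
  pos 3: 11101 XOR 11101 = 00000
  pos 8: 10100 XOR 11101 = 01001
  pos 9: 10011 XOR 11101 = 01110
  pos 10: 11100 XOR 11101 = 00001
Remainder (last 4 bits) = 1000. This is the CRC / FCS.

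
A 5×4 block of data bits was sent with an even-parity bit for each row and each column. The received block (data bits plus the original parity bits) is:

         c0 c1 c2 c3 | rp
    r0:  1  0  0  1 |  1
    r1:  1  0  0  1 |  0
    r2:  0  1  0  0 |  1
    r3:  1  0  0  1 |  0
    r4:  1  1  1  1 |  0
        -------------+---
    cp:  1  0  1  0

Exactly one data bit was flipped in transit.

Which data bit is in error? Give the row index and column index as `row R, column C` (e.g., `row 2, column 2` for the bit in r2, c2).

Recompute each row's even parity and compare to rp:
  r0: data parity 0, sent rp 1 → mismatch
  r1: data parity 0, sent rp 0 → ok
  r2: data parity 1, sent rp 1 → ok
  r3: data parity 0, sent rp 0 → ok
  r4: data parity 0, sent rp 0 → ok
Recompute each column's even parity and compare to cp:
  c0: data parity 0, sent cp 1 → mismatch
  c1: data parity 0, sent cp 0 → ok
  c2: data parity 1, sent cp 1 → ok
  c3: data parity 0, sent cp 0 → ok
Exactly one row (r0) and one column (c0) fail → the flipped bit is at their intersection.

row 0, column 0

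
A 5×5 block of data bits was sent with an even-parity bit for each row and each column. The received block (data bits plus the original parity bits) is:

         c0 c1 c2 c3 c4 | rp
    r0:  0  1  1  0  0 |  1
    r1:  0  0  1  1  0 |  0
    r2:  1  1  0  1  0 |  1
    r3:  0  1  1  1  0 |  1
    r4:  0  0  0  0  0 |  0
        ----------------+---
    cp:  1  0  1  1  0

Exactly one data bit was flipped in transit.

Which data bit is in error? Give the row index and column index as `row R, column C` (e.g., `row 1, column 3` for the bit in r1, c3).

row 0, column 1

Recompute each row's even parity and compare to rp:
  r0: data parity 0, sent rp 1 → mismatch
  r1: data parity 0, sent rp 0 → ok
  r2: data parity 1, sent rp 1 → ok
  r3: data parity 1, sent rp 1 → ok
  r4: data parity 0, sent rp 0 → ok
Recompute each column's even parity and compare to cp:
  c0: data parity 1, sent cp 1 → ok
  c1: data parity 1, sent cp 0 → mismatch
  c2: data parity 1, sent cp 1 → ok
  c3: data parity 1, sent cp 1 → ok
  c4: data parity 0, sent cp 0 → ok
Exactly one row (r0) and one column (c1) fail → the flipped bit is at their intersection.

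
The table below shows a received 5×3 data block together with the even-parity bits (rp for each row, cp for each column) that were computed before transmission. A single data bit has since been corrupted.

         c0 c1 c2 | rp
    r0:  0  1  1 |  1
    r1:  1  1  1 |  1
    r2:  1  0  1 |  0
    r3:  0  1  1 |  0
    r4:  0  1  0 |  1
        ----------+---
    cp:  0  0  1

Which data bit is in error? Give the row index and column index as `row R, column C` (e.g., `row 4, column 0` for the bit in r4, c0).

Recompute each row's even parity and compare to rp:
  r0: data parity 0, sent rp 1 → mismatch
  r1: data parity 1, sent rp 1 → ok
  r2: data parity 0, sent rp 0 → ok
  r3: data parity 0, sent rp 0 → ok
  r4: data parity 1, sent rp 1 → ok
Recompute each column's even parity and compare to cp:
  c0: data parity 0, sent cp 0 → ok
  c1: data parity 0, sent cp 0 → ok
  c2: data parity 0, sent cp 1 → mismatch
Exactly one row (r0) and one column (c2) fail → the flipped bit is at their intersection.

row 0, column 2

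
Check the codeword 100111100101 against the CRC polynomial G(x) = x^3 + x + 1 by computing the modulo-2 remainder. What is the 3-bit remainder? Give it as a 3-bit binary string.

010

Modulo-2 division of 100111100101 by 1011:
  pos 0: 1001 XOR 1011 = 0010
  pos 2: 1011 XOR 1011 = 0000
  pos 6: 1001 XOR 1011 = 0010
  pos 8: 1001 XOR 1011 = 0010
Remainder = 010 (nonzero — an error is detected).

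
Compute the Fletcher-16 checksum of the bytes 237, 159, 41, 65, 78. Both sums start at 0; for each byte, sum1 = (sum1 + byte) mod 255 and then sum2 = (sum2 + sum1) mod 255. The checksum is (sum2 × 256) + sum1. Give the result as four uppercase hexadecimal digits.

7046

Running sums (mod 255):
  after byte 0 (237): sum1=237, sum2=237
  after byte 1 (159): sum1=141, sum2=123
  after byte 2 (41): sum1=182, sum2=50
  after byte 3 (65): sum1=247, sum2=42
  after byte 4 (78): sum1=70, sum2=112
Checksum = sum2·256 + sum1 = 112·256 + 70 = 28742 = 0x7046.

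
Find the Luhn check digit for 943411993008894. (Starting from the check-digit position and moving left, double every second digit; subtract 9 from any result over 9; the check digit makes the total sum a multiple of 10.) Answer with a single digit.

Partial digits right→left: 4 9 8 8 0 0 3 9 9 1 1 4 3 4 9
Double every second digit counting from the check-digit position (so the 1st, 3rd, 5th, ... of the partial from the right).
  doubled (with −9 where >9): 8 7 0 6 9 2 6 9 → sum 47
  kept as-is: 9 8 0 9 1 4 4 → sum 35
Total = 47 + 35 = 82.
Check digit = (10 − (82 mod 10)) mod 10 = 8.

8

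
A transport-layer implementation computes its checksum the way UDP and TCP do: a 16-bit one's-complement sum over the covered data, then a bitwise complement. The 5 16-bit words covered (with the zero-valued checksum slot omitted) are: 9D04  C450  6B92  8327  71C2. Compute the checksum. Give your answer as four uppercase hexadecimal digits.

One's-complement addition (fold any carry out of bit 15 back into bit 0):
  0x9D04 + 0xC450 = 0x16154 → wrap carry → 0x6155
  0x6155 + 0x6B92 = 0x0CCE7
  0xCCE7 + 0x8327 = 0x1500E → wrap carry → 0x500F
  0x500F + 0x71C2 = 0x0C1D1
One's-complement sum = 0xC1D1.
Checksum = ~0xC1D1 & 0xFFFF = 0x3E2E.

3E2E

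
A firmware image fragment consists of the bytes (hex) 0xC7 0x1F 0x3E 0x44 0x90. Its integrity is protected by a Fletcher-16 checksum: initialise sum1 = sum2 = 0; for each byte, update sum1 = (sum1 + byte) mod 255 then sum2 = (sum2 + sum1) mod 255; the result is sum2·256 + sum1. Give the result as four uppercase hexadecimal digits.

37F9

Running sums (mod 255):
  after byte 0 (0xC7): sum1=199, sum2=199
  after byte 1 (0x1F): sum1=230, sum2=174
  after byte 2 (0x3E): sum1=37, sum2=211
  after byte 3 (0x44): sum1=105, sum2=61
  after byte 4 (0x90): sum1=249, sum2=55
Checksum = sum2·256 + sum1 = 55·256 + 249 = 14329 = 0x37F9.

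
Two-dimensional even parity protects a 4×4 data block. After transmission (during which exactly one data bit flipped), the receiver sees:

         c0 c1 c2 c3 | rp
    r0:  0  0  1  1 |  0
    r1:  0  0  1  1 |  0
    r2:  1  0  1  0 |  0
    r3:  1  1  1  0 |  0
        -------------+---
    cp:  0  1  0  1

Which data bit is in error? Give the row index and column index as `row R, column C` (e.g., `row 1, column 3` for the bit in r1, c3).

row 3, column 3

Recompute each row's even parity and compare to rp:
  r0: data parity 0, sent rp 0 → ok
  r1: data parity 0, sent rp 0 → ok
  r2: data parity 0, sent rp 0 → ok
  r3: data parity 1, sent rp 0 → mismatch
Recompute each column's even parity and compare to cp:
  c0: data parity 0, sent cp 0 → ok
  c1: data parity 1, sent cp 1 → ok
  c2: data parity 0, sent cp 0 → ok
  c3: data parity 0, sent cp 1 → mismatch
Exactly one row (r3) and one column (c3) fail → the flipped bit is at their intersection.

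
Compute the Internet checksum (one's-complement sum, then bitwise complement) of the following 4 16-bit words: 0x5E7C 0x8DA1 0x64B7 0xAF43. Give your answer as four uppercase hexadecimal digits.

FFE6

One's-complement addition (fold any carry out of bit 15 back into bit 0):
  0x5E7C + 0x8DA1 = 0x0EC1D
  0xEC1D + 0x64B7 = 0x150D4 → wrap carry → 0x50D5
  0x50D5 + 0xAF43 = 0x10018 → wrap carry → 0x0019
One's-complement sum = 0x0019.
Checksum = ~0x0019 & 0xFFFF = 0xFFE6.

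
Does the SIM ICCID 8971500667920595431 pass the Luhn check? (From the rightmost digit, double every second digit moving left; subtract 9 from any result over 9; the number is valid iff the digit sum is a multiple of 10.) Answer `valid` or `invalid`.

From the right, keep odd positions and double even positions (subtract 9 from any doubled value over 9):
  doubled (positions 2,4,...): 6 1 1 4 5 3 0 2 9 → sum 31
  kept (positions 1,3,...): 1 4 9 0 9 6 0 5 7 8 → sum 49
Total = 80.
80 mod 10 = 0, so the number is valid.

valid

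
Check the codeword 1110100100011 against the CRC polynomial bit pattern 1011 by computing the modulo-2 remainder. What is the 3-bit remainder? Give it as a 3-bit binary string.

Modulo-2 division of 1110100100011 by 1011:
  pos 0: 1110 XOR 1011 = 0101
  pos 1: 1011 XOR 1011 = 0000
  pos 7: 1000 XOR 1011 = 0011
  pos 9: 1111 XOR 1011 = 0100
Remainder = 100 (nonzero — an error is detected).

100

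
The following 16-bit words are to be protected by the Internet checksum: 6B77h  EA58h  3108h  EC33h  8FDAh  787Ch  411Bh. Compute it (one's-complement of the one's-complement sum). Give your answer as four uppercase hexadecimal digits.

4381

One's-complement addition (fold any carry out of bit 15 back into bit 0):
  0x6B77 + 0xEA58 = 0x155CF → wrap carry → 0x55D0
  0x55D0 + 0x3108 = 0x086D8
  0x86D8 + 0xEC33 = 0x1730B → wrap carry → 0x730C
  0x730C + 0x8FDA = 0x102E6 → wrap carry → 0x02E7
  0x02E7 + 0x787C = 0x07B63
  0x7B63 + 0x411B = 0x0BC7E
One's-complement sum = 0xBC7E.
Checksum = ~0xBC7E & 0xFFFF = 0x4381.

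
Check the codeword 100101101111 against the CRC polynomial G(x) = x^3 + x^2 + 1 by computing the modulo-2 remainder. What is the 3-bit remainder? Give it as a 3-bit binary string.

010

Modulo-2 division of 100101101111 by 1101:
  pos 0: 1001 XOR 1101 = 0100
  pos 1: 1000 XOR 1101 = 0101
  pos 2: 1011 XOR 1101 = 0110
  pos 3: 1101 XOR 1101 = 0000
  pos 8: 1111 XOR 1101 = 0010
Remainder = 010 (nonzero — an error is detected).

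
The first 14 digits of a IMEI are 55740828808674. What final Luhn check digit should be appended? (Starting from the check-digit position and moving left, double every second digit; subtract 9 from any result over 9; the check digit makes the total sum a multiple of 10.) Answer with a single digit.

9

Partial digits right→left: 4 7 6 8 0 8 8 2 8 0 4 7 5 5
Double every second digit counting from the check-digit position (so the 1st, 3rd, 5th, ... of the partial from the right).
  doubled (with −9 where >9): 8 3 0 7 7 8 1 → sum 34
  kept as-is: 7 8 8 2 0 7 5 → sum 37
Total = 34 + 37 = 71.
Check digit = (10 − (71 mod 10)) mod 10 = 9.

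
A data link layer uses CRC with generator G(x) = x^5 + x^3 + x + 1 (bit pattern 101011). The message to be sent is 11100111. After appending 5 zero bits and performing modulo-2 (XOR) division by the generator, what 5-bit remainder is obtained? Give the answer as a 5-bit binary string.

Append 5 zeros: 1110011100000. Divide by 101011 (XOR where the leading bit is 1):
  pos 0: 111001 XOR 101011 = 010010
  pos 1: 100101 XOR 101011 = 001110
  pos 3: 111010 XOR 101011 = 010001
  pos 4: 100010 XOR 101011 = 001001
  pos 6: 100100 XOR 101011 = 001111
Remainder (last 5 bits) = 11110. This is the CRC / FCS.

11110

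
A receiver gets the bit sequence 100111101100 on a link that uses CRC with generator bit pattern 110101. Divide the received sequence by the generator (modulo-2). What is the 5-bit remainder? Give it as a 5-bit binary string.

10101

Modulo-2 division of 100111101100 by 110101:
  pos 0: 100111 XOR 110101 = 010010
  pos 1: 100101 XOR 110101 = 010000
  pos 2: 100000 XOR 110101 = 010101
  pos 3: 101011 XOR 110101 = 011110
  pos 4: 111101 XOR 110101 = 001000
  pos 6: 100000 XOR 110101 = 010101
Remainder = 10101 (nonzero — an error is detected).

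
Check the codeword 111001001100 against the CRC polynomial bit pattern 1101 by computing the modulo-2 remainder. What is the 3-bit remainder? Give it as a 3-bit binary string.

001

Modulo-2 division of 111001001100 by 1101:
  pos 0: 1110 XOR 1101 = 0011
  pos 2: 1101 XOR 1101 = 0000
  pos 8: 1100 XOR 1101 = 0001
Remainder = 001 (nonzero — an error is detected).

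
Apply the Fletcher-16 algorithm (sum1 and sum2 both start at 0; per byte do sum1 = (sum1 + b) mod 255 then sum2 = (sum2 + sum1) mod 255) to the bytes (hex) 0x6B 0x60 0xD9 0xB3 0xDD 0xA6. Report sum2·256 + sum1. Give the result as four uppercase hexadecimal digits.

4BDD

Running sums (mod 255):
  after byte 0 (0x6B): sum1=107, sum2=107
  after byte 1 (0x60): sum1=203, sum2=55
  after byte 2 (0xD9): sum1=165, sum2=220
  after byte 3 (0xB3): sum1=89, sum2=54
  after byte 4 (0xDD): sum1=55, sum2=109
  after byte 5 (0xA6): sum1=221, sum2=75
Checksum = sum2·256 + sum1 = 75·256 + 221 = 19421 = 0x4BDD.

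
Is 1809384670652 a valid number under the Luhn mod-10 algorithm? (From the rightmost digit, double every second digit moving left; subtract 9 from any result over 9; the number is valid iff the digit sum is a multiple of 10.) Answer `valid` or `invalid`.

valid

From the right, keep odd positions and double even positions (subtract 9 from any doubled value over 9):
  doubled (positions 2,4,...): 1 0 3 7 9 7 → sum 27
  kept (positions 1,3,...): 2 6 7 4 3 0 1 → sum 23
Total = 50.
50 mod 10 = 0, so the number is valid.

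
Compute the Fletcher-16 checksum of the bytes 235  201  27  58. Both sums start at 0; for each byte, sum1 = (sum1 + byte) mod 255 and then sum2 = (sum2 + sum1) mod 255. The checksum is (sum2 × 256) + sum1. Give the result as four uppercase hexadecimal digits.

Running sums (mod 255):
  after byte 0 (235): sum1=235, sum2=235
  after byte 1 (201): sum1=181, sum2=161
  after byte 2 (27): sum1=208, sum2=114
  after byte 3 (58): sum1=11, sum2=125
Checksum = sum2·256 + sum1 = 125·256 + 11 = 32011 = 0x7D0B.

7D0B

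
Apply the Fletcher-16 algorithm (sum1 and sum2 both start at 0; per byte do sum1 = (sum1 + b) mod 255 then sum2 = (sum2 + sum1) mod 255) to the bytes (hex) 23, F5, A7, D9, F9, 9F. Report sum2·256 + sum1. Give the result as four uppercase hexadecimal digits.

Running sums (mod 255):
  after byte 0 (23): sum1=35, sum2=35
  after byte 1 (F5): sum1=25, sum2=60
  after byte 2 (A7): sum1=192, sum2=252
  after byte 3 (D9): sum1=154, sum2=151
  after byte 4 (F9): sum1=148, sum2=44
  after byte 5 (9F): sum1=52, sum2=96
Checksum = sum2·256 + sum1 = 96·256 + 52 = 24628 = 0x6034.

6034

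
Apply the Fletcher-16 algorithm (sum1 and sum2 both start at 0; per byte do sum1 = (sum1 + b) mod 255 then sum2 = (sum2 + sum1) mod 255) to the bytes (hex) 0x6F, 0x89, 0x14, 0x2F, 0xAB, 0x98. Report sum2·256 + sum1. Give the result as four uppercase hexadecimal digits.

1A80

Running sums (mod 255):
  after byte 0 (0x6F): sum1=111, sum2=111
  after byte 1 (0x89): sum1=248, sum2=104
  after byte 2 (0x14): sum1=13, sum2=117
  after byte 3 (0x2F): sum1=60, sum2=177
  after byte 4 (0xAB): sum1=231, sum2=153
  after byte 5 (0x98): sum1=128, sum2=26
Checksum = sum2·256 + sum1 = 26·256 + 128 = 6784 = 0x1A80.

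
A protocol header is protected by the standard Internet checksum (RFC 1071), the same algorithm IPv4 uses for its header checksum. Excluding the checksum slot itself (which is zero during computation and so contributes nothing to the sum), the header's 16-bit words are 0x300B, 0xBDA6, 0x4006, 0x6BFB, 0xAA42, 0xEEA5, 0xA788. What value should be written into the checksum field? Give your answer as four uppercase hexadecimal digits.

One's-complement addition (fold any carry out of bit 15 back into bit 0):
  0x300B + 0xBDA6 = 0x0EDB1
  0xEDB1 + 0x4006 = 0x12DB7 → wrap carry → 0x2DB8
  0x2DB8 + 0x6BFB = 0x099B3
  0x99B3 + 0xAA42 = 0x143F5 → wrap carry → 0x43F6
  0x43F6 + 0xEEA5 = 0x1329B → wrap carry → 0x329C
  0x329C + 0xA788 = 0x0DA24
One's-complement sum = 0xDA24.
Checksum = ~0xDA24 & 0xFFFF = 0x25DB.

25DB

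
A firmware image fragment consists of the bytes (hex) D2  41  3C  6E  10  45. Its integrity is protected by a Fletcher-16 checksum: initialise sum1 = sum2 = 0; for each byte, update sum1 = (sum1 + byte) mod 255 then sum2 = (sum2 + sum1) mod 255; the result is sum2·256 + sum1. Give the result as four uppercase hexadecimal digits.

D814

Running sums (mod 255):
  after byte 0 (D2): sum1=210, sum2=210
  after byte 1 (41): sum1=20, sum2=230
  after byte 2 (3C): sum1=80, sum2=55
  after byte 3 (6E): sum1=190, sum2=245
  after byte 4 (10): sum1=206, sum2=196
  after byte 5 (45): sum1=20, sum2=216
Checksum = sum2·256 + sum1 = 216·256 + 20 = 55316 = 0xD814.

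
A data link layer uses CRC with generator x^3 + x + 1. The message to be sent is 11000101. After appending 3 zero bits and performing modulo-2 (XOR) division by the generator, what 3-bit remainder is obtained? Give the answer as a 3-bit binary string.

Append 3 zeros: 11000101000. Divide by 1011 (XOR where the leading bit is 1):
  pos 0: 1100 XOR 1011 = 0111
  pos 1: 1110 XOR 1011 = 0101
  pos 2: 1011 XOR 1011 = 0000
  pos 7: 1000 XOR 1011 = 0011
Remainder (last 3 bits) = 011. This is the CRC / FCS.

011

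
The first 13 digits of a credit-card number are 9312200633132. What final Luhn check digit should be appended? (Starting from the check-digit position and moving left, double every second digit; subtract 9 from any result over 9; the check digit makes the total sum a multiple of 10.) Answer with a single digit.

Partial digits right→left: 2 3 1 3 3 6 0 0 2 2 1 3 9
Double every second digit counting from the check-digit position (so the 1st, 3rd, 5th, ... of the partial from the right).
  doubled (with −9 where >9): 4 2 6 0 4 2 9 → sum 27
  kept as-is: 3 3 6 0 2 3 → sum 17
Total = 27 + 17 = 44.
Check digit = (10 − (44 mod 10)) mod 10 = 6.

6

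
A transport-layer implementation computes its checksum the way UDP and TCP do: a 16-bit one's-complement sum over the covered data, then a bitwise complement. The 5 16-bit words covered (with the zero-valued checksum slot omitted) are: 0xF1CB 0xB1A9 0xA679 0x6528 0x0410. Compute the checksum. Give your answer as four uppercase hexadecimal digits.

One's-complement addition (fold any carry out of bit 15 back into bit 0):
  0xF1CB + 0xB1A9 = 0x1A374 → wrap carry → 0xA375
  0xA375 + 0xA679 = 0x149EE → wrap carry → 0x49EF
  0x49EF + 0x6528 = 0x0AF17
  0xAF17 + 0x0410 = 0x0B327
One's-complement sum = 0xB327.
Checksum = ~0xB327 & 0xFFFF = 0x4CD8.

4CD8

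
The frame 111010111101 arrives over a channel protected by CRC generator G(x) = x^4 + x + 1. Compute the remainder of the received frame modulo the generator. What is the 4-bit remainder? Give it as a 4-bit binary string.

Modulo-2 division of 111010111101 by 10011:
  pos 0: 11101 XOR 10011 = 01110
  pos 1: 11100 XOR 10011 = 01111
  pos 2: 11111 XOR 10011 = 01100
  pos 3: 11001 XOR 10011 = 01010
  pos 4: 10101 XOR 10011 = 00110
  pos 6: 11010 XOR 10011 = 01001
  pos 7: 10011 XOR 10011 = 00000
Remainder = 0000 (zero — the frame passes the CRC check).

0000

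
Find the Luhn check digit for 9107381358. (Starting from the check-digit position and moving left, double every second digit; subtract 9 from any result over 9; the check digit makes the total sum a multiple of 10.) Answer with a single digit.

Partial digits right→left: 8 5 3 1 8 3 7 0 1 9
Double every second digit counting from the check-digit position (so the 1st, 3rd, 5th, ... of the partial from the right).
  doubled (with −9 where >9): 7 6 7 5 2 → sum 27
  kept as-is: 5 1 3 0 9 → sum 18
Total = 27 + 18 = 45.
Check digit = (10 − (45 mod 10)) mod 10 = 5.

5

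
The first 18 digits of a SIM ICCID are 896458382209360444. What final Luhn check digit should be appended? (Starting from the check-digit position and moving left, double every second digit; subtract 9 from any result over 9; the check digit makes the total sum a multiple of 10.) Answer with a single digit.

6

Partial digits right→left: 4 4 4 0 6 3 9 0 2 2 8 3 8 5 4 6 9 8
Double every second digit counting from the check-digit position (so the 1st, 3rd, 5th, ... of the partial from the right).
  doubled (with −9 where >9): 8 8 3 9 4 7 7 8 9 → sum 63
  kept as-is: 4 0 3 0 2 3 5 6 8 → sum 31
Total = 63 + 31 = 94.
Check digit = (10 − (94 mod 10)) mod 10 = 6.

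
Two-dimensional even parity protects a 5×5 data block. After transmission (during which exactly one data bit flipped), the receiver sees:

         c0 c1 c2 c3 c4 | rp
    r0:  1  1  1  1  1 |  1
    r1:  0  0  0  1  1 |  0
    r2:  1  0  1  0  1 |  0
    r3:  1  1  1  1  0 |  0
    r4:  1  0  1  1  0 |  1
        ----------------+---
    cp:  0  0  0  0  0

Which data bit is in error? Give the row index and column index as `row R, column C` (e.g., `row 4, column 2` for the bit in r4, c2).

row 2, column 4

Recompute each row's even parity and compare to rp:
  r0: data parity 1, sent rp 1 → ok
  r1: data parity 0, sent rp 0 → ok
  r2: data parity 1, sent rp 0 → mismatch
  r3: data parity 0, sent rp 0 → ok
  r4: data parity 1, sent rp 1 → ok
Recompute each column's even parity and compare to cp:
  c0: data parity 0, sent cp 0 → ok
  c1: data parity 0, sent cp 0 → ok
  c2: data parity 0, sent cp 0 → ok
  c3: data parity 0, sent cp 0 → ok
  c4: data parity 1, sent cp 0 → mismatch
Exactly one row (r2) and one column (c4) fail → the flipped bit is at their intersection.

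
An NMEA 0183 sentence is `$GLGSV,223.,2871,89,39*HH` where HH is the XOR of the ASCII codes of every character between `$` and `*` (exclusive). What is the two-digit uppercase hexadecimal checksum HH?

XOR the ASCII codes of the payload characters:
  'G' = 0x47 → acc = 0x47
  'L' = 0x4C → acc = 0x0B
  'G' = 0x47 → acc = 0x4C
  'S' = 0x53 → acc = 0x1F
  'V' = 0x56 → acc = 0x49
  ',' = 0x2C → acc = 0x65
  '2' = 0x32 → acc = 0x57
  '2' = 0x32 → acc = 0x65
  '3' = 0x33 → acc = 0x56
  '.' = 0x2E → acc = 0x78
  ',' = 0x2C → acc = 0x54
  '2' = 0x32 → acc = 0x66
  '8' = 0x38 → acc = 0x5E
  '7' = 0x37 → acc = 0x69
  '1' = 0x31 → acc = 0x58
  ',' = 0x2C → acc = 0x74
  '8' = 0x38 → acc = 0x4C
  '9' = 0x39 → acc = 0x75
  ',' = 0x2C → acc = 0x59
  '3' = 0x33 → acc = 0x6A
  '9' = 0x39 → acc = 0x53
Checksum = 0x53.

53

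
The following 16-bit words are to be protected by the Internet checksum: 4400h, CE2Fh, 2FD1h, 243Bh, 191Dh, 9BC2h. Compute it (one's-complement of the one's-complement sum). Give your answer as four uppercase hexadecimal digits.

E4E3

One's-complement addition (fold any carry out of bit 15 back into bit 0):
  0x4400 + 0xCE2F = 0x1122F → wrap carry → 0x1230
  0x1230 + 0x2FD1 = 0x04201
  0x4201 + 0x243B = 0x0663C
  0x663C + 0x191D = 0x07F59
  0x7F59 + 0x9BC2 = 0x11B1B → wrap carry → 0x1B1C
One's-complement sum = 0x1B1C.
Checksum = ~0x1B1C & 0xFFFF = 0xE4E3.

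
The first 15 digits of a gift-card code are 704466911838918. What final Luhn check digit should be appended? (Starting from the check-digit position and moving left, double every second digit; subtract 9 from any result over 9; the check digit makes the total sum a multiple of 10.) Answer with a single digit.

Partial digits right→left: 8 1 9 8 3 8 1 1 9 6 6 4 4 0 7
Double every second digit counting from the check-digit position (so the 1st, 3rd, 5th, ... of the partial from the right).
  doubled (with −9 where >9): 7 9 6 2 9 3 8 5 → sum 49
  kept as-is: 1 8 8 1 6 4 0 → sum 28
Total = 49 + 28 = 77.
Check digit = (10 − (77 mod 10)) mod 10 = 3.

3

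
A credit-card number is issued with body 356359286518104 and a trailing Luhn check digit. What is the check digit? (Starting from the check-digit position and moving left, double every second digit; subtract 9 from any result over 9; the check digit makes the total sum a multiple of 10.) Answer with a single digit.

3

Partial digits right→left: 4 0 1 8 1 5 6 8 2 9 5 3 6 5 3
Double every second digit counting from the check-digit position (so the 1st, 3rd, 5th, ... of the partial from the right).
  doubled (with −9 where >9): 8 2 2 3 4 1 3 6 → sum 29
  kept as-is: 0 8 5 8 9 3 5 → sum 38
Total = 29 + 38 = 67.
Check digit = (10 − (67 mod 10)) mod 10 = 3.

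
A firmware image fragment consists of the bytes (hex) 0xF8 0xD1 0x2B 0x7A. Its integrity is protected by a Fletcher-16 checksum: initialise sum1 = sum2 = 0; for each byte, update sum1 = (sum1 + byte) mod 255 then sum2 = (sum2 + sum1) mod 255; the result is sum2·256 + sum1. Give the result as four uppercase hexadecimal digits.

Running sums (mod 255):
  after byte 0 (0xF8): sum1=248, sum2=248
  after byte 1 (0xD1): sum1=202, sum2=195
  after byte 2 (0x2B): sum1=245, sum2=185
  after byte 3 (0x7A): sum1=112, sum2=42
Checksum = sum2·256 + sum1 = 42·256 + 112 = 10864 = 0x2A70.

2A70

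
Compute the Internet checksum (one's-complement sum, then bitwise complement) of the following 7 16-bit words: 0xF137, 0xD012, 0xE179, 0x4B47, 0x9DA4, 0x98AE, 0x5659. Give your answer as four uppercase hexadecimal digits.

One's-complement addition (fold any carry out of bit 15 back into bit 0):
  0xF137 + 0xD012 = 0x1C149 → wrap carry → 0xC14A
  0xC14A + 0xE179 = 0x1A2C3 → wrap carry → 0xA2C4
  0xA2C4 + 0x4B47 = 0x0EE0B
  0xEE0B + 0x9DA4 = 0x18BAF → wrap carry → 0x8BB0
  0x8BB0 + 0x98AE = 0x1245E → wrap carry → 0x245F
  0x245F + 0x5659 = 0x07AB8
One's-complement sum = 0x7AB8.
Checksum = ~0x7AB8 & 0xFFFF = 0x8547.

8547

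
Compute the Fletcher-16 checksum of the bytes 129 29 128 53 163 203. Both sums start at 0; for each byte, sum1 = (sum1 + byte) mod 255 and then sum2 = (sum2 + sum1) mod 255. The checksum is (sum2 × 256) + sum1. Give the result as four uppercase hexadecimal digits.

Running sums (mod 255):
  after byte 0 (129): sum1=129, sum2=129
  after byte 1 (29): sum1=158, sum2=32
  after byte 2 (128): sum1=31, sum2=63
  after byte 3 (53): sum1=84, sum2=147
  after byte 4 (163): sum1=247, sum2=139
  after byte 5 (203): sum1=195, sum2=79
Checksum = sum2·256 + sum1 = 79·256 + 195 = 20419 = 0x4FC3.

4FC3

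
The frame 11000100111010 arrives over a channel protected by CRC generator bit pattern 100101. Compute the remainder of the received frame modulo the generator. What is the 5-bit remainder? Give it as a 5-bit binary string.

00000

Modulo-2 division of 11000100111010 by 100101:
  pos 0: 110001 XOR 100101 = 010100
  pos 1: 101000 XOR 100101 = 001101
  pos 3: 110101 XOR 100101 = 010000
  pos 4: 100001 XOR 100101 = 000100
  pos 7: 100101 XOR 100101 = 000000
Remainder = 00000 (zero — the frame passes the CRC check).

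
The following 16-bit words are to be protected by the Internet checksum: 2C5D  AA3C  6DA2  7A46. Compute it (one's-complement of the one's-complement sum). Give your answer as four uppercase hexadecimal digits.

417D

One's-complement addition (fold any carry out of bit 15 back into bit 0):
  0x2C5D + 0xAA3C = 0x0D699
  0xD699 + 0x6DA2 = 0x1443B → wrap carry → 0x443C
  0x443C + 0x7A46 = 0x0BE82
One's-complement sum = 0xBE82.
Checksum = ~0xBE82 & 0xFFFF = 0x417D.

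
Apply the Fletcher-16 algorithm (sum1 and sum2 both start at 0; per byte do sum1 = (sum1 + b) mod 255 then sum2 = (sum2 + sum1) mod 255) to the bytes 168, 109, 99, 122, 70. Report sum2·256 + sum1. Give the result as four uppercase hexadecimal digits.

663A

Running sums (mod 255):
  after byte 0 (168): sum1=168, sum2=168
  after byte 1 (109): sum1=22, sum2=190
  after byte 2 (99): sum1=121, sum2=56
  after byte 3 (122): sum1=243, sum2=44
  after byte 4 (70): sum1=58, sum2=102
Checksum = sum2·256 + sum1 = 102·256 + 58 = 26170 = 0x663A.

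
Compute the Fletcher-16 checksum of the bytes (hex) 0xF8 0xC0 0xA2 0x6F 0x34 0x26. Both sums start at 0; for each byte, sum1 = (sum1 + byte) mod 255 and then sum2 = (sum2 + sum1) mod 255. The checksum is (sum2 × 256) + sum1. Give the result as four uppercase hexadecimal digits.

Running sums (mod 255):
  after byte 0 (0xF8): sum1=248, sum2=248
  after byte 1 (0xC0): sum1=185, sum2=178
  after byte 2 (0xA2): sum1=92, sum2=15
  after byte 3 (0x6F): sum1=203, sum2=218
  after byte 4 (0x34): sum1=0, sum2=218
  after byte 5 (0x26): sum1=38, sum2=1
Checksum = sum2·256 + sum1 = 1·256 + 38 = 294 = 0x0126.

0126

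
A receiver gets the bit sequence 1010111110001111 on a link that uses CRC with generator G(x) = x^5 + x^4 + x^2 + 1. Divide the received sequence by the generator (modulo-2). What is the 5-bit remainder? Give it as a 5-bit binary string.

Modulo-2 division of 1010111110001111 by 110101:
  pos 0: 101011 XOR 110101 = 011110
  pos 1: 111101 XOR 110101 = 001000
  pos 3: 100011 XOR 110101 = 010110
  pos 4: 101100 XOR 110101 = 011001
  pos 5: 110010 XOR 110101 = 000111
  pos 8: 111011 XOR 110101 = 001110
  pos 10: 111011 XOR 110101 = 001110
Remainder = 01110 (nonzero — an error is detected).

01110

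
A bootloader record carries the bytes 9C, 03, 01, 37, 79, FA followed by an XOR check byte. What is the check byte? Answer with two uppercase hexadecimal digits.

2A

XOR the bytes together:
  start with 0x9C
  0x9C ⊕ 0x03 = 0x9F
  0x9F ⊕ 0x01 = 0x9E
  0x9E ⊕ 0x37 = 0xA9
  0xA9 ⊕ 0x79 = 0xD0
  0xD0 ⊕ 0xFA = 0x2A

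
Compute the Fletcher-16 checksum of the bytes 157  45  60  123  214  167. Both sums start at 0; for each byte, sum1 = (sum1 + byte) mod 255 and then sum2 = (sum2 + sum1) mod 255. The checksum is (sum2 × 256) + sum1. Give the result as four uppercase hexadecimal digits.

Running sums (mod 255):
  after byte 0 (157): sum1=157, sum2=157
  after byte 1 (45): sum1=202, sum2=104
  after byte 2 (60): sum1=7, sum2=111
  after byte 3 (123): sum1=130, sum2=241
  after byte 4 (214): sum1=89, sum2=75
  after byte 5 (167): sum1=1, sum2=76
Checksum = sum2·256 + sum1 = 76·256 + 1 = 19457 = 0x4C01.

4C01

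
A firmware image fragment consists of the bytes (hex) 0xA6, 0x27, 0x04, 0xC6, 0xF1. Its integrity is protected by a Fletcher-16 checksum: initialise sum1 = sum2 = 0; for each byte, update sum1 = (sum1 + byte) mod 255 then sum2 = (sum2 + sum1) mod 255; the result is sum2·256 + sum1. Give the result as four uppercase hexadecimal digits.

Running sums (mod 255):
  after byte 0 (0xA6): sum1=166, sum2=166
  after byte 1 (0x27): sum1=205, sum2=116
  after byte 2 (0x04): sum1=209, sum2=70
  after byte 3 (0xC6): sum1=152, sum2=222
  after byte 4 (0xF1): sum1=138, sum2=105
Checksum = sum2·256 + sum1 = 105·256 + 138 = 27018 = 0x698A.

698A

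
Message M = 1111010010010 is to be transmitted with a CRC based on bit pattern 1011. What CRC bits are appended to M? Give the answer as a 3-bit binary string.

101

Append 3 zeros: 1111010010010000. Divide by 1011 (XOR where the leading bit is 1):
  pos 0: 1111 XOR 1011 = 0100
  pos 1: 1000 XOR 1011 = 0011
  pos 3: 1110 XOR 1011 = 0101
  pos 4: 1010 XOR 1011 = 0001
  pos 7: 1100 XOR 1011 = 0111
  pos 8: 1111 XOR 1011 = 0100
  pos 9: 1000 XOR 1011 = 0011
  pos 11: 1100 XOR 1011 = 0111
  pos 12: 1110 XOR 1011 = 0101
Remainder (last 3 bits) = 101. This is the CRC / FCS.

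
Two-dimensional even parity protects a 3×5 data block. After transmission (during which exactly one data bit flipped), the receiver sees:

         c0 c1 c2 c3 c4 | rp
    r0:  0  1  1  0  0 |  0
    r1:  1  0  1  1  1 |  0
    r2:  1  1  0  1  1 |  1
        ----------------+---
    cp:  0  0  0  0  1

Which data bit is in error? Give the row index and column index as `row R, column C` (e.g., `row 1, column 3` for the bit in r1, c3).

row 2, column 4

Recompute each row's even parity and compare to rp:
  r0: data parity 0, sent rp 0 → ok
  r1: data parity 0, sent rp 0 → ok
  r2: data parity 0, sent rp 1 → mismatch
Recompute each column's even parity and compare to cp:
  c0: data parity 0, sent cp 0 → ok
  c1: data parity 0, sent cp 0 → ok
  c2: data parity 0, sent cp 0 → ok
  c3: data parity 0, sent cp 0 → ok
  c4: data parity 0, sent cp 1 → mismatch
Exactly one row (r2) and one column (c4) fail → the flipped bit is at their intersection.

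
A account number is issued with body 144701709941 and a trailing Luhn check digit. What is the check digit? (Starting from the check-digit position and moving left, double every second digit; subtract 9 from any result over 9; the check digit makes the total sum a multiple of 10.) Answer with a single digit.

Partial digits right→left: 1 4 9 9 0 7 1 0 7 4 4 1
Double every second digit counting from the check-digit position (so the 1st, 3rd, 5th, ... of the partial from the right).
  doubled (with −9 where >9): 2 9 0 2 5 8 → sum 26
  kept as-is: 4 9 7 0 4 1 → sum 25
Total = 26 + 25 = 51.
Check digit = (10 − (51 mod 10)) mod 10 = 9.

9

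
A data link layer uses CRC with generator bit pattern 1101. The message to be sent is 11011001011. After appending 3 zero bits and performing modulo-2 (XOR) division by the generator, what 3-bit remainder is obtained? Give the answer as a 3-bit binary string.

Append 3 zeros: 11011001011000. Divide by 1101 (XOR where the leading bit is 1):
  pos 0: 1101 XOR 1101 = 0000
  pos 4: 1001 XOR 1101 = 0100
  pos 5: 1000 XOR 1101 = 0101
  pos 6: 1011 XOR 1101 = 0110
  pos 7: 1101 XOR 1101 = 0000
Remainder (last 3 bits) = 000. This is the CRC / FCS.

000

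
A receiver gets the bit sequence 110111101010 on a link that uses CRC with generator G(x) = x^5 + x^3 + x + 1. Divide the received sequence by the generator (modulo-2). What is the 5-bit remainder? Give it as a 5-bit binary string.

Modulo-2 division of 110111101010 by 101011:
  pos 0: 110111 XOR 101011 = 011100
  pos 1: 111001 XOR 101011 = 010010
  pos 2: 100100 XOR 101011 = 001111
  pos 4: 111110 XOR 101011 = 010101
  pos 5: 101011 XOR 101011 = 000000
Remainder = 00000 (zero — the frame passes the CRC check).

00000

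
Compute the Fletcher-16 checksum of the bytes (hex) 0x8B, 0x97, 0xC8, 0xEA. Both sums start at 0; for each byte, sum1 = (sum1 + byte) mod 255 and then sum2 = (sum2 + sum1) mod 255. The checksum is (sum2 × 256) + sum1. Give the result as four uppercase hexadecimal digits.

Running sums (mod 255):
  after byte 0 (0x8B): sum1=139, sum2=139
  after byte 1 (0x97): sum1=35, sum2=174
  after byte 2 (0xC8): sum1=235, sum2=154
  after byte 3 (0xEA): sum1=214, sum2=113
Checksum = sum2·256 + sum1 = 113·256 + 214 = 29142 = 0x71D6.

71D6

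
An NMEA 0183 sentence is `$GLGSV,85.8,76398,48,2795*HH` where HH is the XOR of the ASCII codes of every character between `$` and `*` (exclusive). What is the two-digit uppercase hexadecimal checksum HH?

XOR the ASCII codes of the payload characters:
  'G' = 0x47 → acc = 0x47
  'L' = 0x4C → acc = 0x0B
  'G' = 0x47 → acc = 0x4C
  'S' = 0x53 → acc = 0x1F
  'V' = 0x56 → acc = 0x49
  ',' = 0x2C → acc = 0x65
  '8' = 0x38 → acc = 0x5D
  '5' = 0x35 → acc = 0x68
  '.' = 0x2E → acc = 0x46
  '8' = 0x38 → acc = 0x7E
  ',' = 0x2C → acc = 0x52
  '7' = 0x37 → acc = 0x65
  '6' = 0x36 → acc = 0x53
  '3' = 0x33 → acc = 0x60
  '9' = 0x39 → acc = 0x59
  '8' = 0x38 → acc = 0x61
  ',' = 0x2C → acc = 0x4D
  '4' = 0x34 → acc = 0x79
  '8' = 0x38 → acc = 0x41
  ',' = 0x2C → acc = 0x6D
  '2' = 0x32 → acc = 0x5F
  '7' = 0x37 → acc = 0x68
  '9' = 0x39 → acc = 0x51
  '5' = 0x35 → acc = 0x64
Checksum = 0x64.

64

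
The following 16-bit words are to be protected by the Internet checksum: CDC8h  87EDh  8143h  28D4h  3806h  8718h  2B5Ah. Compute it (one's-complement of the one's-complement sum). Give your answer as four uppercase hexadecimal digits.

15B9

One's-complement addition (fold any carry out of bit 15 back into bit 0):
  0xCDC8 + 0x87ED = 0x155B5 → wrap carry → 0x55B6
  0x55B6 + 0x8143 = 0x0D6F9
  0xD6F9 + 0x28D4 = 0x0FFCD
  0xFFCD + 0x3806 = 0x137D3 → wrap carry → 0x37D4
  0x37D4 + 0x8718 = 0x0BEEC
  0xBEEC + 0x2B5A = 0x0EA46
One's-complement sum = 0xEA46.
Checksum = ~0xEA46 & 0xFFFF = 0x15B9.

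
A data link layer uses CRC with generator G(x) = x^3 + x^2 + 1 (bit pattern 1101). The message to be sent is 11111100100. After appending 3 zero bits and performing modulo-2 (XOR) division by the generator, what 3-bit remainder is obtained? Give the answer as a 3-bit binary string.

010

Append 3 zeros: 11111100100000. Divide by 1101 (XOR where the leading bit is 1):
  pos 0: 1111 XOR 1101 = 0010
  pos 2: 1011 XOR 1101 = 0110
  pos 3: 1100 XOR 1101 = 0001
  pos 6: 1010 XOR 1101 = 0111
  pos 7: 1110 XOR 1101 = 0011
  pos 9: 1100 XOR 1101 = 0001
Remainder (last 3 bits) = 010. This is the CRC / FCS.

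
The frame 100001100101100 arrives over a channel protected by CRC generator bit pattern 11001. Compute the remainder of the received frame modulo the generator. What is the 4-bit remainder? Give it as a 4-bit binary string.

Modulo-2 division of 100001100101100 by 11001:
  pos 0: 10000 XOR 11001 = 01001
  pos 1: 10011 XOR 11001 = 01010
  pos 2: 10101 XOR 11001 = 01100
  pos 3: 11000 XOR 11001 = 00001
  pos 7: 10101 XOR 11001 = 01100
  pos 8: 11001 XOR 11001 = 00000
Remainder = 0000 (zero — the frame passes the CRC check).

0000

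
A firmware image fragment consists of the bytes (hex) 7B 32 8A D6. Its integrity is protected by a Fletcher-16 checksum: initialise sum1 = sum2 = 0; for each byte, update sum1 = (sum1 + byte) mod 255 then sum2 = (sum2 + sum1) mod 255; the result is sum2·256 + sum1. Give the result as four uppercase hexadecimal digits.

Running sums (mod 255):
  after byte 0 (7B): sum1=123, sum2=123
  after byte 1 (32): sum1=173, sum2=41
  after byte 2 (8A): sum1=56, sum2=97
  after byte 3 (D6): sum1=15, sum2=112
Checksum = sum2·256 + sum1 = 112·256 + 15 = 28687 = 0x700F.

700F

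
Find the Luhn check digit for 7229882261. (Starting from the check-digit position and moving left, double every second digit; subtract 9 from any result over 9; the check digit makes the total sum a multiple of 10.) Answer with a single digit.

Partial digits right→left: 1 6 2 2 8 8 9 2 2 7
Double every second digit counting from the check-digit position (so the 1st, 3rd, 5th, ... of the partial from the right).
  doubled (with −9 where >9): 2 4 7 9 4 → sum 26
  kept as-is: 6 2 8 2 7 → sum 25
Total = 26 + 25 = 51.
Check digit = (10 − (51 mod 10)) mod 10 = 9.

9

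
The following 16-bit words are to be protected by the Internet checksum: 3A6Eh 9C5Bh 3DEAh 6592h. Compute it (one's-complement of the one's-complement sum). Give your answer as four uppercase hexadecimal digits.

One's-complement addition (fold any carry out of bit 15 back into bit 0):
  0x3A6E + 0x9C5B = 0x0D6C9
  0xD6C9 + 0x3DEA = 0x114B3 → wrap carry → 0x14B4
  0x14B4 + 0x6592 = 0x07A46
One's-complement sum = 0x7A46.
Checksum = ~0x7A46 & 0xFFFF = 0x85B9.

85B9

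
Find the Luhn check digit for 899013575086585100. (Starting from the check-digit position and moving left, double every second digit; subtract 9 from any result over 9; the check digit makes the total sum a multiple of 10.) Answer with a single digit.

2

Partial digits right→left: 0 0 1 5 8 5 6 8 0 5 7 5 3 1 0 9 9 8
Double every second digit counting from the check-digit position (so the 1st, 3rd, 5th, ... of the partial from the right).
  doubled (with −9 where >9): 0 2 7 3 0 5 6 0 9 → sum 32
  kept as-is: 0 5 5 8 5 5 1 9 8 → sum 46
Total = 32 + 46 = 78.
Check digit = (10 − (78 mod 10)) mod 10 = 2.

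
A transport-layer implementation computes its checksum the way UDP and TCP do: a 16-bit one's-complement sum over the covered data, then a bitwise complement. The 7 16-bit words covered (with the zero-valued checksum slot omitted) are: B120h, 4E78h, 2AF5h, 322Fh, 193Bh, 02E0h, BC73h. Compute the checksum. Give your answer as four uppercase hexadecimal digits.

CAB3

One's-complement addition (fold any carry out of bit 15 back into bit 0):
  0xB120 + 0x4E78 = 0x0FF98
  0xFF98 + 0x2AF5 = 0x12A8D → wrap carry → 0x2A8E
  0x2A8E + 0x322F = 0x05CBD
  0x5CBD + 0x193B = 0x075F8
  0x75F8 + 0x02E0 = 0x078D8
  0x78D8 + 0xBC73 = 0x1354B → wrap carry → 0x354C
One's-complement sum = 0x354C.
Checksum = ~0x354C & 0xFFFF = 0xCAB3.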